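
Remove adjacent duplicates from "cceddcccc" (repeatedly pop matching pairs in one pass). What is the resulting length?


Input: cceddcccc
Stack-based adjacent duplicate removal:
  Read 'c': push. Stack: c
  Read 'c': matches stack top 'c' => pop. Stack: (empty)
  Read 'e': push. Stack: e
  Read 'd': push. Stack: ed
  Read 'd': matches stack top 'd' => pop. Stack: e
  Read 'c': push. Stack: ec
  Read 'c': matches stack top 'c' => pop. Stack: e
  Read 'c': push. Stack: ec
  Read 'c': matches stack top 'c' => pop. Stack: e
Final stack: "e" (length 1)

1


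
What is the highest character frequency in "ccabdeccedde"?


Input: ccabdeccedde
Character counts:
  'a': 1
  'b': 1
  'c': 4
  'd': 3
  'e': 3
Maximum frequency: 4

4


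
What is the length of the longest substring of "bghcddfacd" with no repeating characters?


Input: "bghcddfacd"
Sliding window (track last position of each char):
  Position 0 ('b'): window [0,0] length 1 -- new best
  Position 1 ('g'): window [0,1] length 2 -- new best
  Position 2 ('h'): window [0,2] length 3 -- new best
  Position 3 ('c'): window [0,3] length 4 -- new best
  Position 4 ('d'): window [0,4] length 5 -- new best
  Position 5 ('d'): repeat (last at 4), move window start to 5
  Position 5 ('d'): window [5,5] length 1
  Position 6 ('f'): window [5,6] length 2
  Position 7 ('a'): window [5,7] length 3
  Position 8 ('c'): window [5,8] length 4
  Position 9 ('d'): repeat (last at 5), move window start to 6
  Position 9 ('d'): window [6,9] length 4
Longest substring with no repeats: "bghcd" with length 5

5


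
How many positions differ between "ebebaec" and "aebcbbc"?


Comparing "ebebaec" and "aebcbbc" position by position:
  Position 0: 'e' vs 'a' => DIFFER
  Position 1: 'b' vs 'e' => DIFFER
  Position 2: 'e' vs 'b' => DIFFER
  Position 3: 'b' vs 'c' => DIFFER
  Position 4: 'a' vs 'b' => DIFFER
  Position 5: 'e' vs 'b' => DIFFER
  Position 6: 'c' vs 'c' => same
Positions that differ: 6

6


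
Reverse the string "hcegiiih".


Input: hcegiiih
Reading characters right to left:
  Position 7: 'h'
  Position 6: 'i'
  Position 5: 'i'
  Position 4: 'i'
  Position 3: 'g'
  Position 2: 'e'
  Position 1: 'c'
  Position 0: 'h'
Reversed: hiiigech

hiiigech


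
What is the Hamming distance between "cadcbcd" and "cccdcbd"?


Comparing "cadcbcd" and "cccdcbd" position by position:
  Position 0: 'c' vs 'c' => same
  Position 1: 'a' vs 'c' => differ
  Position 2: 'd' vs 'c' => differ
  Position 3: 'c' vs 'd' => differ
  Position 4: 'b' vs 'c' => differ
  Position 5: 'c' vs 'b' => differ
  Position 6: 'd' vs 'd' => same
Total differences (Hamming distance): 5

5


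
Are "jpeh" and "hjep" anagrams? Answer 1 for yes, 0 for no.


Strings: "jpeh", "hjep"
Sorted first:  ehjp
Sorted second: ehjp
Sorted forms match => anagrams

1


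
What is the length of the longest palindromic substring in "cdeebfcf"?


Input: "cdeebfcf"
Checking substrings for palindromes:
  [5:8] "fcf" (len 3) => palindrome
  [2:4] "ee" (len 2) => palindrome
Longest palindromic substring: "fcf" with length 3

3


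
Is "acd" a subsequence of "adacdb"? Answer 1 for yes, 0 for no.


Check if "acd" is a subsequence of "adacdb"
Greedy scan:
  Position 0 ('a'): matches sub[0] = 'a'
  Position 1 ('d'): no match needed
  Position 2 ('a'): no match needed
  Position 3 ('c'): matches sub[1] = 'c'
  Position 4 ('d'): matches sub[2] = 'd'
  Position 5 ('b'): no match needed
All 3 characters matched => is a subsequence

1


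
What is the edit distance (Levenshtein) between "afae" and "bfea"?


Computing edit distance: "afae" -> "bfea"
DP table:
           b    f    e    a
      0    1    2    3    4
  a   1    1    2    3    3
  f   2    2    1    2    3
  a   3    3    2    2    2
  e   4    4    3    2    3
Edit distance = dp[4][4] = 3

3


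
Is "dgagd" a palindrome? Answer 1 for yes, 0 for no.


Input: dgagd
Reversed: dgagd
  Compare pos 0 ('d') with pos 4 ('d'): match
  Compare pos 1 ('g') with pos 3 ('g'): match
Result: palindrome

1


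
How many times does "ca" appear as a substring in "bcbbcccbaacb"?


Searching for "ca" in "bcbbcccbaacb"
Scanning each position:
  Position 0: "bc" => no
  Position 1: "cb" => no
  Position 2: "bb" => no
  Position 3: "bc" => no
  Position 4: "cc" => no
  Position 5: "cc" => no
  Position 6: "cb" => no
  Position 7: "ba" => no
  Position 8: "aa" => no
  Position 9: "ac" => no
  Position 10: "cb" => no
Total occurrences: 0

0


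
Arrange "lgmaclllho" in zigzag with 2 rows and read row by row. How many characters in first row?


Zigzag "lgmaclllho" into 2 rows:
Placing characters:
  'l' => row 0
  'g' => row 1
  'm' => row 0
  'a' => row 1
  'c' => row 0
  'l' => row 1
  'l' => row 0
  'l' => row 1
  'h' => row 0
  'o' => row 1
Rows:
  Row 0: "lmclh"
  Row 1: "gallo"
First row length: 5

5


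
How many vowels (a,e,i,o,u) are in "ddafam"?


Input: ddafam
Checking each character:
  'd' at position 0: consonant
  'd' at position 1: consonant
  'a' at position 2: vowel (running total: 1)
  'f' at position 3: consonant
  'a' at position 4: vowel (running total: 2)
  'm' at position 5: consonant
Total vowels: 2

2


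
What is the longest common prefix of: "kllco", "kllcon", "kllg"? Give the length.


Words: kllco, kllcon, kllg
  Position 0: all 'k' => match
  Position 1: all 'l' => match
  Position 2: all 'l' => match
  Position 3: ('c', 'c', 'g') => mismatch, stop
LCP = "kll" (length 3)

3


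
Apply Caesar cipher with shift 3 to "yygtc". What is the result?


Caesar cipher: shift "yygtc" by 3
  'y' (pos 24) + 3 = pos 1 = 'b'
  'y' (pos 24) + 3 = pos 1 = 'b'
  'g' (pos 6) + 3 = pos 9 = 'j'
  't' (pos 19) + 3 = pos 22 = 'w'
  'c' (pos 2) + 3 = pos 5 = 'f'
Result: bbjwf

bbjwf


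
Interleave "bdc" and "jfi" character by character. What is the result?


Interleaving "bdc" and "jfi":
  Position 0: 'b' from first, 'j' from second => "bj"
  Position 1: 'd' from first, 'f' from second => "df"
  Position 2: 'c' from first, 'i' from second => "ci"
Result: bjdfci

bjdfci


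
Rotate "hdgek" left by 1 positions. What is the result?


Input: "hdgek", rotate left by 1
First 1 characters: "h"
Remaining characters: "dgek"
Concatenate remaining + first: "dgek" + "h" = "dgekh"

dgekh


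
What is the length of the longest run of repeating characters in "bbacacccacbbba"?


Input: "bbacacccacbbba"
Scanning for longest run:
  Position 1 ('b'): continues run of 'b', length=2
  Position 2 ('a'): new char, reset run to 1
  Position 3 ('c'): new char, reset run to 1
  Position 4 ('a'): new char, reset run to 1
  Position 5 ('c'): new char, reset run to 1
  Position 6 ('c'): continues run of 'c', length=2
  Position 7 ('c'): continues run of 'c', length=3
  Position 8 ('a'): new char, reset run to 1
  Position 9 ('c'): new char, reset run to 1
  Position 10 ('b'): new char, reset run to 1
  Position 11 ('b'): continues run of 'b', length=2
  Position 12 ('b'): continues run of 'b', length=3
  Position 13 ('a'): new char, reset run to 1
Longest run: 'c' with length 3

3


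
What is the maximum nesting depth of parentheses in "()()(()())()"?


Input: "()()(()())()"
Tracking depth:
  Position 0 '(': depth becomes 1
  Position 1 ')': depth becomes 0
  Position 2 '(': depth becomes 1
  Position 3 ')': depth becomes 0
  Position 4 '(': depth becomes 1
  Position 5 '(': depth becomes 2
  Position 6 ')': depth becomes 1
  Position 7 '(': depth becomes 2
  Position 8 ')': depth becomes 1
  Position 9 ')': depth becomes 0
  Position 10 '(': depth becomes 1
  Position 11 ')': depth becomes 0
Maximum depth reached: 2

2


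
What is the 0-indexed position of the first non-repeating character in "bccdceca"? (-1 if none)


Input: bccdceca
Character frequencies:
  'a': 1
  'b': 1
  'c': 4
  'd': 1
  'e': 1
Scanning left to right for freq == 1:
  Position 0 ('b'): unique! => answer = 0

0


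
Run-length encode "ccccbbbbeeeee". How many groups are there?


Input: ccccbbbbeeeee
Scanning for consecutive runs:
  Group 1: 'c' x 4 (positions 0-3)
  Group 2: 'b' x 4 (positions 4-7)
  Group 3: 'e' x 5 (positions 8-12)
Total groups: 3

3


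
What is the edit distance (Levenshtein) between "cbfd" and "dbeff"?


Computing edit distance: "cbfd" -> "dbeff"
DP table:
           d    b    e    f    f
      0    1    2    3    4    5
  c   1    1    2    3    4    5
  b   2    2    1    2    3    4
  f   3    3    2    2    2    3
  d   4    3    3    3    3    3
Edit distance = dp[4][5] = 3

3


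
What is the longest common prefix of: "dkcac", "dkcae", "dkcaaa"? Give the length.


Words: dkcac, dkcae, dkcaaa
  Position 0: all 'd' => match
  Position 1: all 'k' => match
  Position 2: all 'c' => match
  Position 3: all 'a' => match
  Position 4: ('c', 'e', 'a') => mismatch, stop
LCP = "dkca" (length 4)

4


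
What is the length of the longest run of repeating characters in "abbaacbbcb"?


Input: "abbaacbbcb"
Scanning for longest run:
  Position 1 ('b'): new char, reset run to 1
  Position 2 ('b'): continues run of 'b', length=2
  Position 3 ('a'): new char, reset run to 1
  Position 4 ('a'): continues run of 'a', length=2
  Position 5 ('c'): new char, reset run to 1
  Position 6 ('b'): new char, reset run to 1
  Position 7 ('b'): continues run of 'b', length=2
  Position 8 ('c'): new char, reset run to 1
  Position 9 ('b'): new char, reset run to 1
Longest run: 'b' with length 2

2


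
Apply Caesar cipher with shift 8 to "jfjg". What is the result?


Caesar cipher: shift "jfjg" by 8
  'j' (pos 9) + 8 = pos 17 = 'r'
  'f' (pos 5) + 8 = pos 13 = 'n'
  'j' (pos 9) + 8 = pos 17 = 'r'
  'g' (pos 6) + 8 = pos 14 = 'o'
Result: rnro

rnro


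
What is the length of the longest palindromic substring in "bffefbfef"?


Input: "bffefbfef"
Checking substrings for palindromes:
  [2:9] "fefbfef" (len 7) => palindrome
  [3:8] "efbfe" (len 5) => palindrome
  [2:5] "fef" (len 3) => palindrome
  [4:7] "fbf" (len 3) => palindrome
  [6:9] "fef" (len 3) => palindrome
  [1:3] "ff" (len 2) => palindrome
Longest palindromic substring: "fefbfef" with length 7

7


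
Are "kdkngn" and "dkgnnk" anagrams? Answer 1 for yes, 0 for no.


Strings: "kdkngn", "dkgnnk"
Sorted first:  dgkknn
Sorted second: dgkknn
Sorted forms match => anagrams

1


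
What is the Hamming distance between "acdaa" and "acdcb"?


Comparing "acdaa" and "acdcb" position by position:
  Position 0: 'a' vs 'a' => same
  Position 1: 'c' vs 'c' => same
  Position 2: 'd' vs 'd' => same
  Position 3: 'a' vs 'c' => differ
  Position 4: 'a' vs 'b' => differ
Total differences (Hamming distance): 2

2


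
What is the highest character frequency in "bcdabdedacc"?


Input: bcdabdedacc
Character counts:
  'a': 2
  'b': 2
  'c': 3
  'd': 3
  'e': 1
Maximum frequency: 3

3


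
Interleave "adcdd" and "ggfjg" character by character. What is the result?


Interleaving "adcdd" and "ggfjg":
  Position 0: 'a' from first, 'g' from second => "ag"
  Position 1: 'd' from first, 'g' from second => "dg"
  Position 2: 'c' from first, 'f' from second => "cf"
  Position 3: 'd' from first, 'j' from second => "dj"
  Position 4: 'd' from first, 'g' from second => "dg"
Result: agdgcfdjdg

agdgcfdjdg


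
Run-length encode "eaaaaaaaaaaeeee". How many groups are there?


Input: eaaaaaaaaaaeeee
Scanning for consecutive runs:
  Group 1: 'e' x 1 (positions 0-0)
  Group 2: 'a' x 10 (positions 1-10)
  Group 3: 'e' x 4 (positions 11-14)
Total groups: 3

3


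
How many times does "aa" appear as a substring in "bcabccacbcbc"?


Searching for "aa" in "bcabccacbcbc"
Scanning each position:
  Position 0: "bc" => no
  Position 1: "ca" => no
  Position 2: "ab" => no
  Position 3: "bc" => no
  Position 4: "cc" => no
  Position 5: "ca" => no
  Position 6: "ac" => no
  Position 7: "cb" => no
  Position 8: "bc" => no
  Position 9: "cb" => no
  Position 10: "bc" => no
Total occurrences: 0

0


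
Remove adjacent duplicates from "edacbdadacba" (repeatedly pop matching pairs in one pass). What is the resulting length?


Input: edacbdadacba
Stack-based adjacent duplicate removal:
  Read 'e': push. Stack: e
  Read 'd': push. Stack: ed
  Read 'a': push. Stack: eda
  Read 'c': push. Stack: edac
  Read 'b': push. Stack: edacb
  Read 'd': push. Stack: edacbd
  Read 'a': push. Stack: edacbda
  Read 'd': push. Stack: edacbdad
  Read 'a': push. Stack: edacbdada
  Read 'c': push. Stack: edacbdadac
  Read 'b': push. Stack: edacbdadacb
  Read 'a': push. Stack: edacbdadacba
Final stack: "edacbdadacba" (length 12)

12


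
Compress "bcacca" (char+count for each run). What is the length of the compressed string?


Input: bcacca
Runs:
  'b' x 1 => "b1"
  'c' x 1 => "c1"
  'a' x 1 => "a1"
  'c' x 2 => "c2"
  'a' x 1 => "a1"
Compressed: "b1c1a1c2a1"
Compressed length: 10

10


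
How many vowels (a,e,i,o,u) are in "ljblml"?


Input: ljblml
Checking each character:
  'l' at position 0: consonant
  'j' at position 1: consonant
  'b' at position 2: consonant
  'l' at position 3: consonant
  'm' at position 4: consonant
  'l' at position 5: consonant
Total vowels: 0

0


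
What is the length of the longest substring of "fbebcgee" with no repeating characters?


Input: "fbebcgee"
Sliding window (track last position of each char):
  Position 0 ('f'): window [0,0] length 1 -- new best
  Position 1 ('b'): window [0,1] length 2 -- new best
  Position 2 ('e'): window [0,2] length 3 -- new best
  Position 3 ('b'): repeat (last at 1), move window start to 2
  Position 3 ('b'): window [2,3] length 2
  Position 4 ('c'): window [2,4] length 3
  Position 5 ('g'): window [2,5] length 4 -- new best
  Position 6 ('e'): repeat (last at 2), move window start to 3
  Position 6 ('e'): window [3,6] length 4
  Position 7 ('e'): repeat (last at 6), move window start to 7
  Position 7 ('e'): window [7,7] length 1
Longest substring with no repeats: "ebcg" with length 4

4


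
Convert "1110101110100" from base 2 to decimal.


Input: "1110101110100" in base 2
Positional expansion:
  Digit '1' (value 1) x 2^12 = 4096
  Digit '1' (value 1) x 2^11 = 2048
  Digit '1' (value 1) x 2^10 = 1024
  Digit '0' (value 0) x 2^9 = 0
  Digit '1' (value 1) x 2^8 = 256
  Digit '0' (value 0) x 2^7 = 0
  Digit '1' (value 1) x 2^6 = 64
  Digit '1' (value 1) x 2^5 = 32
  Digit '1' (value 1) x 2^4 = 16
  Digit '0' (value 0) x 2^3 = 0
  Digit '1' (value 1) x 2^2 = 4
  Digit '0' (value 0) x 2^1 = 0
  Digit '0' (value 0) x 2^0 = 0
Sum = 7540

7540


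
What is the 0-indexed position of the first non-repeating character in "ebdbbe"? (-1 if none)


Input: ebdbbe
Character frequencies:
  'b': 3
  'd': 1
  'e': 2
Scanning left to right for freq == 1:
  Position 0 ('e'): freq=2, skip
  Position 1 ('b'): freq=3, skip
  Position 2 ('d'): unique! => answer = 2

2


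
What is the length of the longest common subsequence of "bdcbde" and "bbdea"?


LCS of "bdcbde" and "bbdea"
DP table:
           b    b    d    e    a
      0    0    0    0    0    0
  b   0    1    1    1    1    1
  d   0    1    1    2    2    2
  c   0    1    1    2    2    2
  b   0    1    2    2    2    2
  d   0    1    2    3    3    3
  e   0    1    2    3    4    4
LCS length = dp[6][5] = 4

4


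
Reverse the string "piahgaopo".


Input: piahgaopo
Reading characters right to left:
  Position 8: 'o'
  Position 7: 'p'
  Position 6: 'o'
  Position 5: 'a'
  Position 4: 'g'
  Position 3: 'h'
  Position 2: 'a'
  Position 1: 'i'
  Position 0: 'p'
Reversed: opoaghaip

opoaghaip


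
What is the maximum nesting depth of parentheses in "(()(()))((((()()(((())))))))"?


Input: "(()(()))((((()()(((())))))))"
Tracking depth:
  Position 0 '(': depth becomes 1
  Position 1 '(': depth becomes 2
  Position 2 ')': depth becomes 1
  Position 3 '(': depth becomes 2
  Position 4 '(': depth becomes 3
  Position 5 ')': depth becomes 2
  Position 6 ')': depth becomes 1
  Position 7 ')': depth becomes 0
  Position 8 '(': depth becomes 1
  Position 9 '(': depth becomes 2
  Position 10 '(': depth becomes 3
  Position 11 '(': depth becomes 4
  Position 12 '(': depth becomes 5
  Position 13 ')': depth becomes 4
  Position 14 '(': depth becomes 5
  Position 15 ')': depth becomes 4
  Position 16 '(': depth becomes 5
  Position 17 '(': depth becomes 6
  Position 18 '(': depth becomes 7
  Position 19 '(': depth becomes 8
  Position 20 ')': depth becomes 7
  Position 21 ')': depth becomes 6
  Position 22 ')': depth becomes 5
  Position 23 ')': depth becomes 4
  Position 24 ')': depth becomes 3
  Position 25 ')': depth becomes 2
  Position 26 ')': depth becomes 1
  Position 27 ')': depth becomes 0
Maximum depth reached: 8

8


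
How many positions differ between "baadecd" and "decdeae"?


Comparing "baadecd" and "decdeae" position by position:
  Position 0: 'b' vs 'd' => DIFFER
  Position 1: 'a' vs 'e' => DIFFER
  Position 2: 'a' vs 'c' => DIFFER
  Position 3: 'd' vs 'd' => same
  Position 4: 'e' vs 'e' => same
  Position 5: 'c' vs 'a' => DIFFER
  Position 6: 'd' vs 'e' => DIFFER
Positions that differ: 5

5


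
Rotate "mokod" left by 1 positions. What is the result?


Input: "mokod", rotate left by 1
First 1 characters: "m"
Remaining characters: "okod"
Concatenate remaining + first: "okod" + "m" = "okodm"

okodm


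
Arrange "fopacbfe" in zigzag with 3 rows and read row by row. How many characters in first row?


Zigzag "fopacbfe" into 3 rows:
Placing characters:
  'f' => row 0
  'o' => row 1
  'p' => row 2
  'a' => row 1
  'c' => row 0
  'b' => row 1
  'f' => row 2
  'e' => row 1
Rows:
  Row 0: "fc"
  Row 1: "oabe"
  Row 2: "pf"
First row length: 2

2


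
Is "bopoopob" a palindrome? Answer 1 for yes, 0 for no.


Input: bopoopob
Reversed: bopoopob
  Compare pos 0 ('b') with pos 7 ('b'): match
  Compare pos 1 ('o') with pos 6 ('o'): match
  Compare pos 2 ('p') with pos 5 ('p'): match
  Compare pos 3 ('o') with pos 4 ('o'): match
Result: palindrome

1


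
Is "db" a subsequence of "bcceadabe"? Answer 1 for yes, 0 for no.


Check if "db" is a subsequence of "bcceadabe"
Greedy scan:
  Position 0 ('b'): no match needed
  Position 1 ('c'): no match needed
  Position 2 ('c'): no match needed
  Position 3 ('e'): no match needed
  Position 4 ('a'): no match needed
  Position 5 ('d'): matches sub[0] = 'd'
  Position 6 ('a'): no match needed
  Position 7 ('b'): matches sub[1] = 'b'
  Position 8 ('e'): no match needed
All 2 characters matched => is a subsequence

1


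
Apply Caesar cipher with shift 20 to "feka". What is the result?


Caesar cipher: shift "feka" by 20
  'f' (pos 5) + 20 = pos 25 = 'z'
  'e' (pos 4) + 20 = pos 24 = 'y'
  'k' (pos 10) + 20 = pos 4 = 'e'
  'a' (pos 0) + 20 = pos 20 = 'u'
Result: zyeu

zyeu


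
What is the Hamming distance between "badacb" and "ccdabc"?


Comparing "badacb" and "ccdabc" position by position:
  Position 0: 'b' vs 'c' => differ
  Position 1: 'a' vs 'c' => differ
  Position 2: 'd' vs 'd' => same
  Position 3: 'a' vs 'a' => same
  Position 4: 'c' vs 'b' => differ
  Position 5: 'b' vs 'c' => differ
Total differences (Hamming distance): 4

4


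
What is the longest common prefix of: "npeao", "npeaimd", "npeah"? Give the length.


Words: npeao, npeaimd, npeah
  Position 0: all 'n' => match
  Position 1: all 'p' => match
  Position 2: all 'e' => match
  Position 3: all 'a' => match
  Position 4: ('o', 'i', 'h') => mismatch, stop
LCP = "npea" (length 4)

4


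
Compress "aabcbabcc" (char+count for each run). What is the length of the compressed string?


Input: aabcbabcc
Runs:
  'a' x 2 => "a2"
  'b' x 1 => "b1"
  'c' x 1 => "c1"
  'b' x 1 => "b1"
  'a' x 1 => "a1"
  'b' x 1 => "b1"
  'c' x 2 => "c2"
Compressed: "a2b1c1b1a1b1c2"
Compressed length: 14

14


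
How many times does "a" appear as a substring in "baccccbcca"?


Searching for "a" in "baccccbcca"
Scanning each position:
  Position 0: "b" => no
  Position 1: "a" => MATCH
  Position 2: "c" => no
  Position 3: "c" => no
  Position 4: "c" => no
  Position 5: "c" => no
  Position 6: "b" => no
  Position 7: "c" => no
  Position 8: "c" => no
  Position 9: "a" => MATCH
Total occurrences: 2

2


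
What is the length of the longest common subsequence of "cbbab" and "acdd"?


LCS of "cbbab" and "acdd"
DP table:
           a    c    d    d
      0    0    0    0    0
  c   0    0    1    1    1
  b   0    0    1    1    1
  b   0    0    1    1    1
  a   0    1    1    1    1
  b   0    1    1    1    1
LCS length = dp[5][4] = 1

1


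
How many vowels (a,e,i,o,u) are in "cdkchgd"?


Input: cdkchgd
Checking each character:
  'c' at position 0: consonant
  'd' at position 1: consonant
  'k' at position 2: consonant
  'c' at position 3: consonant
  'h' at position 4: consonant
  'g' at position 5: consonant
  'd' at position 6: consonant
Total vowels: 0

0


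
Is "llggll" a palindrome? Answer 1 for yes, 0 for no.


Input: llggll
Reversed: llggll
  Compare pos 0 ('l') with pos 5 ('l'): match
  Compare pos 1 ('l') with pos 4 ('l'): match
  Compare pos 2 ('g') with pos 3 ('g'): match
Result: palindrome

1


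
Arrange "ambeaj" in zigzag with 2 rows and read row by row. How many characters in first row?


Zigzag "ambeaj" into 2 rows:
Placing characters:
  'a' => row 0
  'm' => row 1
  'b' => row 0
  'e' => row 1
  'a' => row 0
  'j' => row 1
Rows:
  Row 0: "aba"
  Row 1: "mej"
First row length: 3

3


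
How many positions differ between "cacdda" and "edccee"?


Comparing "cacdda" and "edccee" position by position:
  Position 0: 'c' vs 'e' => DIFFER
  Position 1: 'a' vs 'd' => DIFFER
  Position 2: 'c' vs 'c' => same
  Position 3: 'd' vs 'c' => DIFFER
  Position 4: 'd' vs 'e' => DIFFER
  Position 5: 'a' vs 'e' => DIFFER
Positions that differ: 5

5


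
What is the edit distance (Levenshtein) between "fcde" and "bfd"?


Computing edit distance: "fcde" -> "bfd"
DP table:
           b    f    d
      0    1    2    3
  f   1    1    1    2
  c   2    2    2    2
  d   3    3    3    2
  e   4    4    4    3
Edit distance = dp[4][3] = 3

3


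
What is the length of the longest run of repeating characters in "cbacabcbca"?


Input: "cbacabcbca"
Scanning for longest run:
  Position 1 ('b'): new char, reset run to 1
  Position 2 ('a'): new char, reset run to 1
  Position 3 ('c'): new char, reset run to 1
  Position 4 ('a'): new char, reset run to 1
  Position 5 ('b'): new char, reset run to 1
  Position 6 ('c'): new char, reset run to 1
  Position 7 ('b'): new char, reset run to 1
  Position 8 ('c'): new char, reset run to 1
  Position 9 ('a'): new char, reset run to 1
Longest run: 'c' with length 1

1


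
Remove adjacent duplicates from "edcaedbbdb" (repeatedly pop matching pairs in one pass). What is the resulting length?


Input: edcaedbbdb
Stack-based adjacent duplicate removal:
  Read 'e': push. Stack: e
  Read 'd': push. Stack: ed
  Read 'c': push. Stack: edc
  Read 'a': push. Stack: edca
  Read 'e': push. Stack: edcae
  Read 'd': push. Stack: edcaed
  Read 'b': push. Stack: edcaedb
  Read 'b': matches stack top 'b' => pop. Stack: edcaed
  Read 'd': matches stack top 'd' => pop. Stack: edcae
  Read 'b': push. Stack: edcaeb
Final stack: "edcaeb" (length 6)

6


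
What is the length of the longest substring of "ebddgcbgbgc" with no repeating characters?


Input: "ebddgcbgbgc"
Sliding window (track last position of each char):
  Position 0 ('e'): window [0,0] length 1 -- new best
  Position 1 ('b'): window [0,1] length 2 -- new best
  Position 2 ('d'): window [0,2] length 3 -- new best
  Position 3 ('d'): repeat (last at 2), move window start to 3
  Position 3 ('d'): window [3,3] length 1
  Position 4 ('g'): window [3,4] length 2
  Position 5 ('c'): window [3,5] length 3
  Position 6 ('b'): window [3,6] length 4 -- new best
  Position 7 ('g'): repeat (last at 4), move window start to 5
  Position 7 ('g'): window [5,7] length 3
  Position 8 ('b'): repeat (last at 6), move window start to 7
  Position 8 ('b'): window [7,8] length 2
  Position 9 ('g'): repeat (last at 7), move window start to 8
  Position 9 ('g'): window [8,9] length 2
  Position 10 ('c'): window [8,10] length 3
Longest substring with no repeats: "dgcb" with length 4

4


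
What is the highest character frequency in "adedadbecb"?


Input: adedadbecb
Character counts:
  'a': 2
  'b': 2
  'c': 1
  'd': 3
  'e': 2
Maximum frequency: 3

3


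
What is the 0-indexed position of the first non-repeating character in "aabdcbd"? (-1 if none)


Input: aabdcbd
Character frequencies:
  'a': 2
  'b': 2
  'c': 1
  'd': 2
Scanning left to right for freq == 1:
  Position 0 ('a'): freq=2, skip
  Position 1 ('a'): freq=2, skip
  Position 2 ('b'): freq=2, skip
  Position 3 ('d'): freq=2, skip
  Position 4 ('c'): unique! => answer = 4

4


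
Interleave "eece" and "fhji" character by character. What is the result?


Interleaving "eece" and "fhji":
  Position 0: 'e' from first, 'f' from second => "ef"
  Position 1: 'e' from first, 'h' from second => "eh"
  Position 2: 'c' from first, 'j' from second => "cj"
  Position 3: 'e' from first, 'i' from second => "ei"
Result: efehcjei

efehcjei


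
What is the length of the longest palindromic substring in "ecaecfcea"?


Input: "ecaecfcea"
Checking substrings for palindromes:
  [2:9] "aecfcea" (len 7) => palindrome
  [3:8] "ecfce" (len 5) => palindrome
  [4:7] "cfc" (len 3) => palindrome
Longest palindromic substring: "aecfcea" with length 7

7


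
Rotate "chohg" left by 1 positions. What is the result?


Input: "chohg", rotate left by 1
First 1 characters: "c"
Remaining characters: "hohg"
Concatenate remaining + first: "hohg" + "c" = "hohgc"

hohgc


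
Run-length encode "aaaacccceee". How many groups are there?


Input: aaaacccceee
Scanning for consecutive runs:
  Group 1: 'a' x 4 (positions 0-3)
  Group 2: 'c' x 4 (positions 4-7)
  Group 3: 'e' x 3 (positions 8-10)
Total groups: 3

3


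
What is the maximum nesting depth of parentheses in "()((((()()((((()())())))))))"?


Input: "()((((()()((((()())())))))))"
Tracking depth:
  Position 0 '(': depth becomes 1
  Position 1 ')': depth becomes 0
  Position 2 '(': depth becomes 1
  Position 3 '(': depth becomes 2
  Position 4 '(': depth becomes 3
  Position 5 '(': depth becomes 4
  Position 6 '(': depth becomes 5
  Position 7 ')': depth becomes 4
  Position 8 '(': depth becomes 5
  Position 9 ')': depth becomes 4
  Position 10 '(': depth becomes 5
  Position 11 '(': depth becomes 6
  Position 12 '(': depth becomes 7
  Position 13 '(': depth becomes 8
  Position 14 '(': depth becomes 9
  Position 15 ')': depth becomes 8
  Position 16 '(': depth becomes 9
  Position 17 ')': depth becomes 8
  Position 18 ')': depth becomes 7
  Position 19 '(': depth becomes 8
  Position 20 ')': depth becomes 7
  Position 21 ')': depth becomes 6
  Position 22 ')': depth becomes 5
  Position 23 ')': depth becomes 4
  Position 24 ')': depth becomes 3
  Position 25 ')': depth becomes 2
  Position 26 ')': depth becomes 1
  Position 27 ')': depth becomes 0
Maximum depth reached: 9

9


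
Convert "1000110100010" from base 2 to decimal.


Input: "1000110100010" in base 2
Positional expansion:
  Digit '1' (value 1) x 2^12 = 4096
  Digit '0' (value 0) x 2^11 = 0
  Digit '0' (value 0) x 2^10 = 0
  Digit '0' (value 0) x 2^9 = 0
  Digit '1' (value 1) x 2^8 = 256
  Digit '1' (value 1) x 2^7 = 128
  Digit '0' (value 0) x 2^6 = 0
  Digit '1' (value 1) x 2^5 = 32
  Digit '0' (value 0) x 2^4 = 0
  Digit '0' (value 0) x 2^3 = 0
  Digit '0' (value 0) x 2^2 = 0
  Digit '1' (value 1) x 2^1 = 2
  Digit '0' (value 0) x 2^0 = 0
Sum = 4514

4514


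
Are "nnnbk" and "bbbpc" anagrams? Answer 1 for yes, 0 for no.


Strings: "nnnbk", "bbbpc"
Sorted first:  bknnn
Sorted second: bbbcp
Differ at position 1: 'k' vs 'b' => not anagrams

0


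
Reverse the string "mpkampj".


Input: mpkampj
Reading characters right to left:
  Position 6: 'j'
  Position 5: 'p'
  Position 4: 'm'
  Position 3: 'a'
  Position 2: 'k'
  Position 1: 'p'
  Position 0: 'm'
Reversed: jpmakpm

jpmakpm


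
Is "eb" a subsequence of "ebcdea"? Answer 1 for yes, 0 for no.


Check if "eb" is a subsequence of "ebcdea"
Greedy scan:
  Position 0 ('e'): matches sub[0] = 'e'
  Position 1 ('b'): matches sub[1] = 'b'
  Position 2 ('c'): no match needed
  Position 3 ('d'): no match needed
  Position 4 ('e'): no match needed
  Position 5 ('a'): no match needed
All 2 characters matched => is a subsequence

1


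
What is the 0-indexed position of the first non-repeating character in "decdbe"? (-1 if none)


Input: decdbe
Character frequencies:
  'b': 1
  'c': 1
  'd': 2
  'e': 2
Scanning left to right for freq == 1:
  Position 0 ('d'): freq=2, skip
  Position 1 ('e'): freq=2, skip
  Position 2 ('c'): unique! => answer = 2

2


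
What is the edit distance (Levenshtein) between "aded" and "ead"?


Computing edit distance: "aded" -> "ead"
DP table:
           e    a    d
      0    1    2    3
  a   1    1    1    2
  d   2    2    2    1
  e   3    2    3    2
  d   4    3    3    3
Edit distance = dp[4][3] = 3

3


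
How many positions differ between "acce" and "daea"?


Comparing "acce" and "daea" position by position:
  Position 0: 'a' vs 'd' => DIFFER
  Position 1: 'c' vs 'a' => DIFFER
  Position 2: 'c' vs 'e' => DIFFER
  Position 3: 'e' vs 'a' => DIFFER
Positions that differ: 4

4


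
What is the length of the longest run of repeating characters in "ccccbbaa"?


Input: "ccccbbaa"
Scanning for longest run:
  Position 1 ('c'): continues run of 'c', length=2
  Position 2 ('c'): continues run of 'c', length=3
  Position 3 ('c'): continues run of 'c', length=4
  Position 4 ('b'): new char, reset run to 1
  Position 5 ('b'): continues run of 'b', length=2
  Position 6 ('a'): new char, reset run to 1
  Position 7 ('a'): continues run of 'a', length=2
Longest run: 'c' with length 4

4


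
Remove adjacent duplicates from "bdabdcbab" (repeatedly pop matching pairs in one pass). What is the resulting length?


Input: bdabdcbab
Stack-based adjacent duplicate removal:
  Read 'b': push. Stack: b
  Read 'd': push. Stack: bd
  Read 'a': push. Stack: bda
  Read 'b': push. Stack: bdab
  Read 'd': push. Stack: bdabd
  Read 'c': push. Stack: bdabdc
  Read 'b': push. Stack: bdabdcb
  Read 'a': push. Stack: bdabdcba
  Read 'b': push. Stack: bdabdcbab
Final stack: "bdabdcbab" (length 9)

9


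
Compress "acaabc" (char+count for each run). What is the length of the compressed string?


Input: acaabc
Runs:
  'a' x 1 => "a1"
  'c' x 1 => "c1"
  'a' x 2 => "a2"
  'b' x 1 => "b1"
  'c' x 1 => "c1"
Compressed: "a1c1a2b1c1"
Compressed length: 10

10


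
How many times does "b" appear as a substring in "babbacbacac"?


Searching for "b" in "babbacbacac"
Scanning each position:
  Position 0: "b" => MATCH
  Position 1: "a" => no
  Position 2: "b" => MATCH
  Position 3: "b" => MATCH
  Position 4: "a" => no
  Position 5: "c" => no
  Position 6: "b" => MATCH
  Position 7: "a" => no
  Position 8: "c" => no
  Position 9: "a" => no
  Position 10: "c" => no
Total occurrences: 4

4


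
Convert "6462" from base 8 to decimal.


Input: "6462" in base 8
Positional expansion:
  Digit '6' (value 6) x 8^3 = 3072
  Digit '4' (value 4) x 8^2 = 256
  Digit '6' (value 6) x 8^1 = 48
  Digit '2' (value 2) x 8^0 = 2
Sum = 3378

3378


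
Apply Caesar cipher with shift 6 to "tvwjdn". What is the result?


Caesar cipher: shift "tvwjdn" by 6
  't' (pos 19) + 6 = pos 25 = 'z'
  'v' (pos 21) + 6 = pos 1 = 'b'
  'w' (pos 22) + 6 = pos 2 = 'c'
  'j' (pos 9) + 6 = pos 15 = 'p'
  'd' (pos 3) + 6 = pos 9 = 'j'
  'n' (pos 13) + 6 = pos 19 = 't'
Result: zbcpjt

zbcpjt


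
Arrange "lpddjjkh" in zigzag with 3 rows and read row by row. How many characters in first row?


Zigzag "lpddjjkh" into 3 rows:
Placing characters:
  'l' => row 0
  'p' => row 1
  'd' => row 2
  'd' => row 1
  'j' => row 0
  'j' => row 1
  'k' => row 2
  'h' => row 1
Rows:
  Row 0: "lj"
  Row 1: "pdjh"
  Row 2: "dk"
First row length: 2

2


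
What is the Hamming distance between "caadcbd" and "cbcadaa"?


Comparing "caadcbd" and "cbcadaa" position by position:
  Position 0: 'c' vs 'c' => same
  Position 1: 'a' vs 'b' => differ
  Position 2: 'a' vs 'c' => differ
  Position 3: 'd' vs 'a' => differ
  Position 4: 'c' vs 'd' => differ
  Position 5: 'b' vs 'a' => differ
  Position 6: 'd' vs 'a' => differ
Total differences (Hamming distance): 6

6


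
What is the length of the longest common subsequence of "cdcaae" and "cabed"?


LCS of "cdcaae" and "cabed"
DP table:
           c    a    b    e    d
      0    0    0    0    0    0
  c   0    1    1    1    1    1
  d   0    1    1    1    1    2
  c   0    1    1    1    1    2
  a   0    1    2    2    2    2
  a   0    1    2    2    2    2
  e   0    1    2    2    3    3
LCS length = dp[6][5] = 3

3


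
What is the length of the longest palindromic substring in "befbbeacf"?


Input: "befbbeacf"
Checking substrings for palindromes:
  [3:5] "bb" (len 2) => palindrome
Longest palindromic substring: "bb" with length 2

2


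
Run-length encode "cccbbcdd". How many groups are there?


Input: cccbbcdd
Scanning for consecutive runs:
  Group 1: 'c' x 3 (positions 0-2)
  Group 2: 'b' x 2 (positions 3-4)
  Group 3: 'c' x 1 (positions 5-5)
  Group 4: 'd' x 2 (positions 6-7)
Total groups: 4

4


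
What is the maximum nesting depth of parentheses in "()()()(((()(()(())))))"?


Input: "()()()(((()(()(())))))"
Tracking depth:
  Position 0 '(': depth becomes 1
  Position 1 ')': depth becomes 0
  Position 2 '(': depth becomes 1
  Position 3 ')': depth becomes 0
  Position 4 '(': depth becomes 1
  Position 5 ')': depth becomes 0
  Position 6 '(': depth becomes 1
  Position 7 '(': depth becomes 2
  Position 8 '(': depth becomes 3
  Position 9 '(': depth becomes 4
  Position 10 ')': depth becomes 3
  Position 11 '(': depth becomes 4
  Position 12 '(': depth becomes 5
  Position 13 ')': depth becomes 4
  Position 14 '(': depth becomes 5
  Position 15 '(': depth becomes 6
  Position 16 ')': depth becomes 5
  Position 17 ')': depth becomes 4
  Position 18 ')': depth becomes 3
  Position 19 ')': depth becomes 2
  Position 20 ')': depth becomes 1
  Position 21 ')': depth becomes 0
Maximum depth reached: 6

6


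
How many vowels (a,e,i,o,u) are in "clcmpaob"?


Input: clcmpaob
Checking each character:
  'c' at position 0: consonant
  'l' at position 1: consonant
  'c' at position 2: consonant
  'm' at position 3: consonant
  'p' at position 4: consonant
  'a' at position 5: vowel (running total: 1)
  'o' at position 6: vowel (running total: 2)
  'b' at position 7: consonant
Total vowels: 2

2


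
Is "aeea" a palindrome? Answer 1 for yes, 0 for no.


Input: aeea
Reversed: aeea
  Compare pos 0 ('a') with pos 3 ('a'): match
  Compare pos 1 ('e') with pos 2 ('e'): match
Result: palindrome

1


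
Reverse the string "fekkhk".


Input: fekkhk
Reading characters right to left:
  Position 5: 'k'
  Position 4: 'h'
  Position 3: 'k'
  Position 2: 'k'
  Position 1: 'e'
  Position 0: 'f'
Reversed: khkkef

khkkef


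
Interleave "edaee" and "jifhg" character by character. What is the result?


Interleaving "edaee" and "jifhg":
  Position 0: 'e' from first, 'j' from second => "ej"
  Position 1: 'd' from first, 'i' from second => "di"
  Position 2: 'a' from first, 'f' from second => "af"
  Position 3: 'e' from first, 'h' from second => "eh"
  Position 4: 'e' from first, 'g' from second => "eg"
Result: ejdiafeheg

ejdiafeheg


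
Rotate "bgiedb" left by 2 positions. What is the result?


Input: "bgiedb", rotate left by 2
First 2 characters: "bg"
Remaining characters: "iedb"
Concatenate remaining + first: "iedb" + "bg" = "iedbbg"

iedbbg


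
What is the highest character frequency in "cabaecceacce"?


Input: cabaecceacce
Character counts:
  'a': 3
  'b': 1
  'c': 5
  'e': 3
Maximum frequency: 5

5


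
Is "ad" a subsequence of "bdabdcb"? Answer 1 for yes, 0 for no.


Check if "ad" is a subsequence of "bdabdcb"
Greedy scan:
  Position 0 ('b'): no match needed
  Position 1 ('d'): no match needed
  Position 2 ('a'): matches sub[0] = 'a'
  Position 3 ('b'): no match needed
  Position 4 ('d'): matches sub[1] = 'd'
  Position 5 ('c'): no match needed
  Position 6 ('b'): no match needed
All 2 characters matched => is a subsequence

1


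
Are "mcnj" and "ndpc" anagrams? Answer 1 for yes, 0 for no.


Strings: "mcnj", "ndpc"
Sorted first:  cjmn
Sorted second: cdnp
Differ at position 1: 'j' vs 'd' => not anagrams

0


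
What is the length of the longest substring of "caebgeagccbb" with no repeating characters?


Input: "caebgeagccbb"
Sliding window (track last position of each char):
  Position 0 ('c'): window [0,0] length 1 -- new best
  Position 1 ('a'): window [0,1] length 2 -- new best
  Position 2 ('e'): window [0,2] length 3 -- new best
  Position 3 ('b'): window [0,3] length 4 -- new best
  Position 4 ('g'): window [0,4] length 5 -- new best
  Position 5 ('e'): repeat (last at 2), move window start to 3
  Position 5 ('e'): window [3,5] length 3
  Position 6 ('a'): window [3,6] length 4
  Position 7 ('g'): repeat (last at 4), move window start to 5
  Position 7 ('g'): window [5,7] length 3
  Position 8 ('c'): window [5,8] length 4
  Position 9 ('c'): repeat (last at 8), move window start to 9
  Position 9 ('c'): window [9,9] length 1
  Position 10 ('b'): window [9,10] length 2
  Position 11 ('b'): repeat (last at 10), move window start to 11
  Position 11 ('b'): window [11,11] length 1
Longest substring with no repeats: "caebg" with length 5

5


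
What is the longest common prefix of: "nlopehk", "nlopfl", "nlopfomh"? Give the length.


Words: nlopehk, nlopfl, nlopfomh
  Position 0: all 'n' => match
  Position 1: all 'l' => match
  Position 2: all 'o' => match
  Position 3: all 'p' => match
  Position 4: ('e', 'f', 'f') => mismatch, stop
LCP = "nlop" (length 4)

4


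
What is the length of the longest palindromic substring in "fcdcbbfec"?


Input: "fcdcbbfec"
Checking substrings for palindromes:
  [1:4] "cdc" (len 3) => palindrome
  [4:6] "bb" (len 2) => palindrome
Longest palindromic substring: "cdc" with length 3

3


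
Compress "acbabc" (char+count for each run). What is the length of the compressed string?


Input: acbabc
Runs:
  'a' x 1 => "a1"
  'c' x 1 => "c1"
  'b' x 1 => "b1"
  'a' x 1 => "a1"
  'b' x 1 => "b1"
  'c' x 1 => "c1"
Compressed: "a1c1b1a1b1c1"
Compressed length: 12

12


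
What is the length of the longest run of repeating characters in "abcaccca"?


Input: "abcaccca"
Scanning for longest run:
  Position 1 ('b'): new char, reset run to 1
  Position 2 ('c'): new char, reset run to 1
  Position 3 ('a'): new char, reset run to 1
  Position 4 ('c'): new char, reset run to 1
  Position 5 ('c'): continues run of 'c', length=2
  Position 6 ('c'): continues run of 'c', length=3
  Position 7 ('a'): new char, reset run to 1
Longest run: 'c' with length 3

3


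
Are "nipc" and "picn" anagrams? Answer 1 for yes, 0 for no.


Strings: "nipc", "picn"
Sorted first:  cinp
Sorted second: cinp
Sorted forms match => anagrams

1


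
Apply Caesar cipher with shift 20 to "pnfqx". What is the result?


Caesar cipher: shift "pnfqx" by 20
  'p' (pos 15) + 20 = pos 9 = 'j'
  'n' (pos 13) + 20 = pos 7 = 'h'
  'f' (pos 5) + 20 = pos 25 = 'z'
  'q' (pos 16) + 20 = pos 10 = 'k'
  'x' (pos 23) + 20 = pos 17 = 'r'
Result: jhzkr

jhzkr


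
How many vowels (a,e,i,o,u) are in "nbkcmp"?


Input: nbkcmp
Checking each character:
  'n' at position 0: consonant
  'b' at position 1: consonant
  'k' at position 2: consonant
  'c' at position 3: consonant
  'm' at position 4: consonant
  'p' at position 5: consonant
Total vowels: 0

0


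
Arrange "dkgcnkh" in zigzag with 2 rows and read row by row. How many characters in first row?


Zigzag "dkgcnkh" into 2 rows:
Placing characters:
  'd' => row 0
  'k' => row 1
  'g' => row 0
  'c' => row 1
  'n' => row 0
  'k' => row 1
  'h' => row 0
Rows:
  Row 0: "dgnh"
  Row 1: "kck"
First row length: 4

4


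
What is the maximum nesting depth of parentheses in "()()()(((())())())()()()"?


Input: "()()()(((())())())()()()"
Tracking depth:
  Position 0 '(': depth becomes 1
  Position 1 ')': depth becomes 0
  Position 2 '(': depth becomes 1
  Position 3 ')': depth becomes 0
  Position 4 '(': depth becomes 1
  Position 5 ')': depth becomes 0
  Position 6 '(': depth becomes 1
  Position 7 '(': depth becomes 2
  Position 8 '(': depth becomes 3
  Position 9 '(': depth becomes 4
  Position 10 ')': depth becomes 3
  Position 11 ')': depth becomes 2
  Position 12 '(': depth becomes 3
  Position 13 ')': depth becomes 2
  Position 14 ')': depth becomes 1
  Position 15 '(': depth becomes 2
  Position 16 ')': depth becomes 1
  Position 17 ')': depth becomes 0
  Position 18 '(': depth becomes 1
  Position 19 ')': depth becomes 0
  Position 20 '(': depth becomes 1
  Position 21 ')': depth becomes 0
  Position 22 '(': depth becomes 1
  Position 23 ')': depth becomes 0
Maximum depth reached: 4

4
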